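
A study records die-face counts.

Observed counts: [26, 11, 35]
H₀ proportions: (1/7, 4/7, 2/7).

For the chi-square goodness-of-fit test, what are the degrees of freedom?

df = k − 1 = 3 − 1 = 2

degrees of freedom = 2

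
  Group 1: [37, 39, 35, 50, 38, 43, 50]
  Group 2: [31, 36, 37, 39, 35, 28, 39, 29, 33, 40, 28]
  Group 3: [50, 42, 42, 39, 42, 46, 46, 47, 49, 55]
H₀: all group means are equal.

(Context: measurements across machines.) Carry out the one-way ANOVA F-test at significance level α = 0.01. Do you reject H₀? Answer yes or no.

Group means [41.71, 34.09, 45.80], grand mean 40.179
SSB = Σnᵢ(x̄ᵢ−x̄)² = 740.169; SSW = ΣΣ(x−x̄ᵢ)² = 637.938
MSB = 740.169/2 = 370.0847; MSW = 637.938/25 = 25.5175
F = MSB/MSW = 14.5032
df = (2, 25)
p-value (upper-tail) = 0.00007
At α=0.01: p < α → reject H₀

reject H₀: yes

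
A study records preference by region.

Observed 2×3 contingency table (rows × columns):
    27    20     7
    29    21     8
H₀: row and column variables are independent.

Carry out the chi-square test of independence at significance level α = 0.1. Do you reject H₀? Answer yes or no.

Row totals [54, 58], col totals [56, 41, 15], n=112
χ² = (27−27.00)²/27.00 + (20−19.77)²/19.77 + (7−7.23)²/7.23 + (29−29.00)²/29.00 + (21−21.23)²/21.23 + (8−7.77)²/7.77 = 0.0197
df = 2
p-value (upper-tail) = 0.99022
At α=0.1: p ≥ α → fail to reject H₀

reject H₀: no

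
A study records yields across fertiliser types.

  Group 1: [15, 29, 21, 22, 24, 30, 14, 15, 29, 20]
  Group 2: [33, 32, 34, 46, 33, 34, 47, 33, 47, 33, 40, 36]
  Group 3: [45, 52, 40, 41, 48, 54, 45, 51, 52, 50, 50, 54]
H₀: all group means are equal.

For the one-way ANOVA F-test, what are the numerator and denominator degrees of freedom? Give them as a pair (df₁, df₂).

degrees of freedom = [2, 31]

k = 3 groups, N = 34 total
df = (k−1, N−k) = (3−1, 34−3) = (2, 31)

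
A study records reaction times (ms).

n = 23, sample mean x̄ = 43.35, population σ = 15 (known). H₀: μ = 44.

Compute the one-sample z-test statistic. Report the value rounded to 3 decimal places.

SE = σ/√n = 15/√23 = 3.1277
z = (x̄−μ₀)/SE = (43.35−44)/3.1277 = -0.2078

test statistic = -0.208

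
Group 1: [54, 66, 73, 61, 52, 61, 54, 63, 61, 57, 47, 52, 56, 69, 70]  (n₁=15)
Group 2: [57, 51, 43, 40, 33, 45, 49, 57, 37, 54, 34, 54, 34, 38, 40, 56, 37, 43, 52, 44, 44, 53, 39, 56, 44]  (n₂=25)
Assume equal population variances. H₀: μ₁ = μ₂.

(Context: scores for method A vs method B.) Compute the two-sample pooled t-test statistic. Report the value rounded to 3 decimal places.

test statistic = 5.651

x̄₁=59.733, s₁=7.516, n₁=15
x̄₂=45.360, s₂=7.942, n₂=25
s_p² = [14·7.516² + 24·7.942²]/38 = 60.6498
SE = √(s_p²·(1/15+1/25)) = 2.5435
t = (59.733−45.360)/2.5435 = 5.6510
df = 38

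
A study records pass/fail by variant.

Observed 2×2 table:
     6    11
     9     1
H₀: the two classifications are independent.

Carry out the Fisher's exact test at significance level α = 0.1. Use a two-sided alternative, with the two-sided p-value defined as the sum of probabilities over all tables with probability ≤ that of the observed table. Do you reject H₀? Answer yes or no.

Margins: r₁=17, r₂=10, c₁=15, c₂=12, n=27
p_obs = C(17,6)·C(10,9)/C(27,15); sum pmf over tables with pmf ≤ p_obs
p-value (two-sided) = 0.01404
At α=0.1: p < α → reject H₀

reject H₀: yes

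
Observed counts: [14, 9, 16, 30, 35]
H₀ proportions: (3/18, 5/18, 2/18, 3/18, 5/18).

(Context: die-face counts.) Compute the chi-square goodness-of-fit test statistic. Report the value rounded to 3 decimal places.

n = 104; E_i = n·p_i = [17.33, 28.89, 11.56, 17.33, 28.89]
χ² = (14−17.33)²/17.33 + (9−28.89)²/28.89 + (16−11.56)²/11.56 + (30−17.33)²/17.33 + (35−28.89)²/28.89 = 26.5923
df = 4

test statistic = 26.592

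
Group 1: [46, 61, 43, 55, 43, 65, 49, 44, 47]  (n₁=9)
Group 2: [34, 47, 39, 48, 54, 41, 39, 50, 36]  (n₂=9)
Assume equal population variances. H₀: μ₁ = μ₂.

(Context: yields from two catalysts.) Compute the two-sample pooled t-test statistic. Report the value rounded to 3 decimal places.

x̄₁=50.333, s₁=8.139, n₁=9
x̄₂=43.111, s₂=6.864, n₂=9
s_p² = [8·8.139² + 8·6.864²]/16 = 56.6806
SE = √(s_p²·(1/9+1/9)) = 3.5490
t = (50.333−43.111)/3.5490 = 2.0350
df = 16

test statistic = 2.035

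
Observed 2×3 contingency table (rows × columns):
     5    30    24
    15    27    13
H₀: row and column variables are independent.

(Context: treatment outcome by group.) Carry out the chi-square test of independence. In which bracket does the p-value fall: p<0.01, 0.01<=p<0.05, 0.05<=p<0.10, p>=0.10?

Row totals [59, 55], col totals [20, 57, 37], n=114
χ² = (5−10.35)²/10.35 + (30−29.50)²/29.50 + (24−19.15)²/19.15 + (15−9.65)²/9.65 + (27−27.50)²/27.50 + (13−17.85)²/17.85 = 8.2980
df = 2
p-value (upper-tail) = 0.01578
→ bracket: 0.01<=p<0.05

p-value bracket: 0.01<=p<0.05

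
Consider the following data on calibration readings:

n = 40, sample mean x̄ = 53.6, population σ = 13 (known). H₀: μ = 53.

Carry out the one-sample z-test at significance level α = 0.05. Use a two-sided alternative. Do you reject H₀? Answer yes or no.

reject H₀: no

SE = σ/√n = 13/√40 = 2.0555
z = (x̄−μ₀)/SE = (53.6−53)/2.0555 = 0.2919
p-value (two-sided) = 0.77036
At α=0.05: p ≥ α → fail to reject H₀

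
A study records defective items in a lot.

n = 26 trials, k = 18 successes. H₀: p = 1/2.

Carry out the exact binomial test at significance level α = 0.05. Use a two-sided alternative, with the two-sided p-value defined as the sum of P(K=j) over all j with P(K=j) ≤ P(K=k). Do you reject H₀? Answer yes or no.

Exact binomial: n=26, k=18, p₀=1/2=0.5000
P(X=j) = C(n,j)·p₀^j·(1−p₀)^(n−j); p = Σ P(X=j) over j with P(X=j) ≤ P(X=18)
p-value (two-sided) = 0.07552
At α=0.05: p ≥ α → fail to reject H₀

reject H₀: no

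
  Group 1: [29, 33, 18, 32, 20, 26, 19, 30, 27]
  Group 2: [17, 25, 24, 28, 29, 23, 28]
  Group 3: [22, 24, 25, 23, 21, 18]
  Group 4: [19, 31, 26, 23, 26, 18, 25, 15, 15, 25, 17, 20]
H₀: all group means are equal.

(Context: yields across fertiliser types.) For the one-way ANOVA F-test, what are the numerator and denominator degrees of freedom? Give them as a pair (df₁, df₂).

degrees of freedom = [3, 30]

k = 4 groups, N = 34 total
df = (k−1, N−k) = (4−1, 34−4) = (3, 30)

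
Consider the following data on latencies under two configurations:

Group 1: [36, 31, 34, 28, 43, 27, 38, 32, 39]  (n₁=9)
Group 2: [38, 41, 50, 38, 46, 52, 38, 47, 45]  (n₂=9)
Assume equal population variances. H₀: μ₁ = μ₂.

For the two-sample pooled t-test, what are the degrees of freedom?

df = n₁ + n₂ − 2 = 9 + 9 − 2 = 16

degrees of freedom = 16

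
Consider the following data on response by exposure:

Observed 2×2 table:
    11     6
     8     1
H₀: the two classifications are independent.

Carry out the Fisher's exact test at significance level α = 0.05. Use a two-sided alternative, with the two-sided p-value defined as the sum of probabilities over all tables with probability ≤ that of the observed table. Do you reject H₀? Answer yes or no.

Margins: r₁=17, r₂=9, c₁=19, c₂=7, n=26
p_obs = C(17,11)·C(9,8)/C(26,19); sum pmf over tables with pmf ≤ p_obs
p-value (two-sided) = 0.35742
At α=0.05: p ≥ α → fail to reject H₀

reject H₀: no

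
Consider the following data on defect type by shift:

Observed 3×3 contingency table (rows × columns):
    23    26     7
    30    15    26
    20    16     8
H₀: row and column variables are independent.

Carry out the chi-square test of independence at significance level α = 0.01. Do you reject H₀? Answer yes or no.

reject H₀: yes

Row totals [56, 71, 44], col totals [73, 57, 41], n=171
χ² = (23−23.91)²/23.91 + (26−18.67)²/18.67 + (7−13.43)²/13.43 + (30−30.31)²/30.31 + (15−23.67)²/23.67 + (26−17.02)²/17.02 + (20−18.78)²/18.78 + (16−14.67)²/14.67 + (8−10.55)²/10.55 = 14.7182
df = 4
p-value (upper-tail) = 0.00532
At α=0.01: p < α → reject H₀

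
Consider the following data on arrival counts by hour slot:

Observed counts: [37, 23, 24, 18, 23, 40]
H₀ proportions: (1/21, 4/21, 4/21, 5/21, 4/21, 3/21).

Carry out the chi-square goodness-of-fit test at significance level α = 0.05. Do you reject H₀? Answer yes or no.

n = 165; E_i = n·p_i = [7.86, 31.43, 31.43, 39.29, 31.43, 23.57]
χ² = (37−7.86)²/7.86 + (23−31.43)²/31.43 + (24−31.43)²/31.43 + (18−39.29)²/39.29 + (23−31.43)²/31.43 + (40−23.57)²/23.57 = 137.3533
df = 5
p-value (upper-tail) = 0.00000
At α=0.05: p < α → reject H₀

reject H₀: yes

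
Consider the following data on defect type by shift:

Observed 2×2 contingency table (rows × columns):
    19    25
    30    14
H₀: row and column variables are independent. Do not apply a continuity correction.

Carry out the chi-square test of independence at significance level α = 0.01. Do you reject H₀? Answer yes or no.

Row totals [44, 44], col totals [49, 39], n=88
χ² = (19−24.50)²/24.50 + (25−19.50)²/19.50 + (30−24.50)²/24.50 + (14−19.50)²/19.50 = 5.5720
df = 1
p-value (upper-tail) = 0.01825
At α=0.01: p ≥ α → fail to reject H₀

reject H₀: no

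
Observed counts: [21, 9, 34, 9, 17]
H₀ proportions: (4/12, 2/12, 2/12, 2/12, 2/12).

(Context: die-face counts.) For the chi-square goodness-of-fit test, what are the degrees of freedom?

df = k − 1 = 5 − 1 = 4

degrees of freedom = 4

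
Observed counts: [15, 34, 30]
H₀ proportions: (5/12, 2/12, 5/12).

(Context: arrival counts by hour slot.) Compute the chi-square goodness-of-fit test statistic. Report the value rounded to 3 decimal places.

n = 79; E_i = n·p_i = [32.92, 13.17, 32.92]
χ² = (15−32.92)²/32.92 + (34−13.17)²/13.17 + (30−32.92)²/32.92 = 42.9747
df = 2

test statistic = 42.975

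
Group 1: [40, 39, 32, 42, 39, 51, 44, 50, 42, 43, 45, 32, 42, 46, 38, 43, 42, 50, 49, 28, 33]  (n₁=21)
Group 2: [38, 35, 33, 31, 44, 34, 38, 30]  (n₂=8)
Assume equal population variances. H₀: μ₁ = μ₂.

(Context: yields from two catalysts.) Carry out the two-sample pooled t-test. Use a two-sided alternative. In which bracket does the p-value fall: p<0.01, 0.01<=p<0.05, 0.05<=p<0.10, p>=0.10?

x̄₁=41.429, s₁=6.313, n₁=21
x̄₂=35.375, s₂=4.534, n₂=8
s_p² = [20·6.313² + 7·4.534²]/27 = 34.8525
SE = √(s_p²·(1/21+1/8)) = 2.4528
t = (41.429−35.375)/2.4528 = 2.4680
df = 27
p-value (two-sided) = 0.02021
→ bracket: 0.01<=p<0.05

p-value bracket: 0.01<=p<0.05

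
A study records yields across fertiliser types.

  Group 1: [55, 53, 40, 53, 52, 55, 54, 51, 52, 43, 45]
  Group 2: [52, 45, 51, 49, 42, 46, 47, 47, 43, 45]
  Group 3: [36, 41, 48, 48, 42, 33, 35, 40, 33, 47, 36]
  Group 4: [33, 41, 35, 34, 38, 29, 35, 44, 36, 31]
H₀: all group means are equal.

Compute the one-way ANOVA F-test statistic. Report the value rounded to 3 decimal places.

test statistic = 19.766

Group means [50.27, 46.70, 39.91, 35.60], grand mean 43.214
SSB = Σnᵢ(x̄ᵢ−x̄)² = 1369.481; SSW = ΣΣ(x−x̄ᵢ)² = 877.591
MSB = 1369.481/3 = 456.4935; MSW = 877.591/38 = 23.0945
F = MSB/MSW = 19.7663
df = (3, 38)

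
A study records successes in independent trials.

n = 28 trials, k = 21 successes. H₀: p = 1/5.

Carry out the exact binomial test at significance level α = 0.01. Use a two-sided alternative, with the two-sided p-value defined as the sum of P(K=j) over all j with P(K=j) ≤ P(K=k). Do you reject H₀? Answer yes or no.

reject H₀: yes

Exact binomial: n=28, k=21, p₀=1/5=0.2000
P(X=j) = C(n,j)·p₀^j·(1−p₀)^(n−j); p = Σ P(X=j) over j with P(X=j) ≤ P(X=21)
p-value (two-sided) = 0.00000
At α=0.01: p < α → reject H₀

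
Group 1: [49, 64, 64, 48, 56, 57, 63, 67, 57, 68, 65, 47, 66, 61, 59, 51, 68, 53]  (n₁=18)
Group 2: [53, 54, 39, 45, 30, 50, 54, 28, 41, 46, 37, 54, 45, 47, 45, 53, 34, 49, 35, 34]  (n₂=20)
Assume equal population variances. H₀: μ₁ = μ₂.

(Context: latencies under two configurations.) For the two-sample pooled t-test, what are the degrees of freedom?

df = n₁ + n₂ − 2 = 18 + 20 − 2 = 36

degrees of freedom = 36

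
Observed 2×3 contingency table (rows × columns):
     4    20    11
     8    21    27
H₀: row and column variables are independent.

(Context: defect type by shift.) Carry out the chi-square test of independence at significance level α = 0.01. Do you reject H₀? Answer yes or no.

Row totals [35, 56], col totals [12, 41, 38], n=91
χ² = (4−4.62)²/4.62 + (20−15.77)²/15.77 + (11−14.62)²/14.62 + (8−7.38)²/7.38 + (21−25.23)²/25.23 + (27−23.38)²/23.38 = 3.4311
df = 2
p-value (upper-tail) = 0.17986
At α=0.01: p ≥ α → fail to reject H₀

reject H₀: no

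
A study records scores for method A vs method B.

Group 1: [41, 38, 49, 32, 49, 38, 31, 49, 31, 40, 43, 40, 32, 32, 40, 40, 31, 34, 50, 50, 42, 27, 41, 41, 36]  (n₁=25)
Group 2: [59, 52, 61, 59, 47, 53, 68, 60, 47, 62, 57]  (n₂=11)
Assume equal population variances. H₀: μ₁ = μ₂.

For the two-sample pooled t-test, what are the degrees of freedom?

degrees of freedom = 34

df = n₁ + n₂ − 2 = 25 + 11 − 2 = 34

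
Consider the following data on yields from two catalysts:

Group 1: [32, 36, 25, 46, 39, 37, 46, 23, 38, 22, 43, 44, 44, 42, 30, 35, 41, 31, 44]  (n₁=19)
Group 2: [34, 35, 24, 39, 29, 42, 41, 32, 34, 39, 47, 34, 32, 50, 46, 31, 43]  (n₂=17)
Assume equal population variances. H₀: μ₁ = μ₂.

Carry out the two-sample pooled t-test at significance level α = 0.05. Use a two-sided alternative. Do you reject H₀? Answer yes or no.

x̄₁=36.737, s₁=7.709, n₁=19
x̄₂=37.176, s₂=7.002, n₂=17
s_p² = [18·7.709² + 16·7.002²]/34 = 54.5340
SE = √(s_p²·(1/19+1/17)) = 2.4654
t = (36.737−37.176)/2.4654 = -0.1783
df = 34
p-value (two-sided) = 0.85953
At α=0.05: p ≥ α → fail to reject H₀

reject H₀: no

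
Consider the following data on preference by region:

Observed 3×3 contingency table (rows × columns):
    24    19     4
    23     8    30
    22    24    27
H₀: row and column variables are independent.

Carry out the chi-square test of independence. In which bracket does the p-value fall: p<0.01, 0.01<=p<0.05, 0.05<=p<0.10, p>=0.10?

Row totals [47, 61, 73], col totals [69, 51, 61], n=181
χ² = (24−17.92)²/17.92 + (19−13.24)²/13.24 + (4−15.84)²/15.84 + (23−23.25)²/23.25 + (8−17.19)²/17.19 + (30−20.56)²/20.56 + (22−27.83)²/27.83 + (24−20.57)²/20.57 + (27−24.60)²/24.60 = 24.6952
df = 4
p-value (upper-tail) = 0.00006
→ bracket: p<0.01

p-value bracket: p<0.01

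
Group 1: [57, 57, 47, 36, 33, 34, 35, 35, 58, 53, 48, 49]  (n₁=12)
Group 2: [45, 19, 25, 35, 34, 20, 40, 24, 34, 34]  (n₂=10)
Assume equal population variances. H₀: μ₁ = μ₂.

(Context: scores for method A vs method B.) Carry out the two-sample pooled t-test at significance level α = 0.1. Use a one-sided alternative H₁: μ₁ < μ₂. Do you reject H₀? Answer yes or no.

x̄₁=45.167, s₁=9.980, n₁=12
x̄₂=31.000, s₂=8.628, n₂=10
s_p² = [11·9.980² + 9·8.628²]/20 = 88.2833
SE = √(s_p²·(1/12+1/10)) = 4.0231
t = (45.167−31.000)/4.0231 = 3.5213
df = 20
p-value (one-sided, H₁ less) = 0.99893
At α=0.1: p ≥ α → fail to reject H₀

reject H₀: no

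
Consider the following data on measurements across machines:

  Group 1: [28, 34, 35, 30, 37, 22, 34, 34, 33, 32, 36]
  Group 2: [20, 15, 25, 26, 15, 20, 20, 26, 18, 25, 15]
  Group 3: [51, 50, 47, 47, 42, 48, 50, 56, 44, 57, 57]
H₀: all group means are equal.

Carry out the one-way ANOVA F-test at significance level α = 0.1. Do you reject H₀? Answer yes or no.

Group means [32.27, 20.45, 49.91], grand mean 34.212
SSB = Σnᵢ(x̄ᵢ−x̄)² = 4833.697; SSW = ΣΣ(x−x̄ᵢ)² = 637.818
MSB = 4833.697/2 = 2416.8485; MSW = 637.818/30 = 21.2606
F = MSB/MSW = 113.6773
df = (2, 30)
p-value (upper-tail) = 0.00000
At α=0.1: p < α → reject H₀

reject H₀: yes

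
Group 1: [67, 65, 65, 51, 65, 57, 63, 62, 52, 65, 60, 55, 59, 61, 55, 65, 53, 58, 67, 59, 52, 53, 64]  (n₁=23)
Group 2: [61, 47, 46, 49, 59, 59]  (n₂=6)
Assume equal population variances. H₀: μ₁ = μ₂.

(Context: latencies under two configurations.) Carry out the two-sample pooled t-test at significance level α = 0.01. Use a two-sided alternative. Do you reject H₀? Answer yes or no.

reject H₀: no

x̄₁=59.696, s₁=5.321, n₁=23
x̄₂=53.500, s₂=6.863, n₂=6
s_p² = [22·5.321² + 5·6.863²]/27 = 31.7915
SE = √(s_p²·(1/23+1/6)) = 2.5847
t = (59.696−53.500)/2.5847 = 2.3970
df = 27
p-value (two-sided) = 0.02372
At α=0.01: p ≥ α → fail to reject H₀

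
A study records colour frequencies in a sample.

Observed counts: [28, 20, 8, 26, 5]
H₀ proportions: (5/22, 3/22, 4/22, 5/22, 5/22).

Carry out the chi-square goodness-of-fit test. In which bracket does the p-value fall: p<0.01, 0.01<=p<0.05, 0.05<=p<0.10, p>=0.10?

n = 87; E_i = n·p_i = [19.77, 11.86, 15.82, 19.77, 19.77]
χ² = (28−19.77)²/19.77 + (20−11.86)²/11.86 + (8−15.82)²/15.82 + (26−19.77)²/19.77 + (5−19.77)²/19.77 = 25.8659
df = 4
p-value (upper-tail) = 0.00003
→ bracket: p<0.01

p-value bracket: p<0.01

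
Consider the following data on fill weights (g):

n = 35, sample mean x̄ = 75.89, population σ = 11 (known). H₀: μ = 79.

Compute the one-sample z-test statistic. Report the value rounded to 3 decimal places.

test statistic = -1.673

SE = σ/√n = 11/√35 = 1.8593
z = (x̄−μ₀)/SE = (75.89−79)/1.8593 = -1.6726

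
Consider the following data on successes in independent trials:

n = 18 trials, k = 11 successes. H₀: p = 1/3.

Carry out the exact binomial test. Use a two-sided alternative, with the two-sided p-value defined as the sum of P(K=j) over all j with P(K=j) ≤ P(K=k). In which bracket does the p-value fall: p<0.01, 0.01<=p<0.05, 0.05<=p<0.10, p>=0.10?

p-value bracket: 0.01<=p<0.05

Exact binomial: n=18, k=11, p₀=1/3=0.3333
P(X=j) = C(n,j)·p₀^j·(1−p₀)^(n−j); p = Σ P(X=j) over j with P(X=j) ≤ P(X=11)
p-value (two-sided) = 0.02120
→ bracket: 0.01<=p<0.05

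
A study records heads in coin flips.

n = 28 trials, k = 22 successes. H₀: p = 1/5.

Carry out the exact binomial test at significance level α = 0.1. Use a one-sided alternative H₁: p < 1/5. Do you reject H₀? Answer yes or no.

reject H₀: no

Exact binomial: n=28, k=22, p₀=1/5=0.2000
P(X≤22) from Σ C(n,i)·p₀^i·(1−p₀)^(n−i)
p-value (one-sided, H₁ less) = 1.00000
At α=0.1: p ≥ α → fail to reject H₀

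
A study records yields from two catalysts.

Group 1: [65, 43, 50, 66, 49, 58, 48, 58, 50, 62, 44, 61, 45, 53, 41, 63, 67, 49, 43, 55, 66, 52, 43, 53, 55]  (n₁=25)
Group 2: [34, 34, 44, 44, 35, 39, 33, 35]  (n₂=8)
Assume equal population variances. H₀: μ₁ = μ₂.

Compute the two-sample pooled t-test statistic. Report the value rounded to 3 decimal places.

test statistic = 5.296

x̄₁=53.560, s₁=8.262, n₁=25
x̄₂=37.250, s₂=4.528, n₂=8
s_p² = [24·8.262² + 7·4.528²]/31 = 57.4729
SE = √(s_p²·(1/25+1/8)) = 3.0795
t = (53.560−37.250)/3.0795 = 5.2964
df = 31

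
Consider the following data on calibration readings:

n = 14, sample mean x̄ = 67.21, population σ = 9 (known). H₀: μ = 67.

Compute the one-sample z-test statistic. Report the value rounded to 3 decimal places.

test statistic = 0.087

SE = σ/√n = 9/√14 = 2.4054
z = (x̄−μ₀)/SE = (67.21−67)/2.4054 = 0.0873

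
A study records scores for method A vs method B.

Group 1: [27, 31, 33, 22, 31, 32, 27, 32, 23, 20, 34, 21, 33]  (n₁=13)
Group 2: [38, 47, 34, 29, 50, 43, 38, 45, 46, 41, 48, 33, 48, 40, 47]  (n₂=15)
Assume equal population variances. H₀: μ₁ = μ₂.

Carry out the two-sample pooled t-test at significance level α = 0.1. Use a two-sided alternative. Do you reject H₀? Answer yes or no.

x̄₁=28.154, s₁=5.097, n₁=13
x̄₂=41.800, s₂=6.338, n₂=15
s_p² = [12·5.097² + 14·6.338²]/26 = 33.6189
SE = √(s_p²·(1/13+1/15)) = 2.1971
t = (28.154−41.800)/2.1971 = -6.2109
df = 26
p-value (two-sided) = 0.00000
At α=0.1: p < α → reject H₀

reject H₀: yes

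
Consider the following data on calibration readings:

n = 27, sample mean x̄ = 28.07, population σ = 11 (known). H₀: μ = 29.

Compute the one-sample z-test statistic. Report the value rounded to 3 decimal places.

test statistic = -0.439

SE = σ/√n = 11/√27 = 2.1170
z = (x̄−μ₀)/SE = (28.07−29)/2.1170 = -0.4393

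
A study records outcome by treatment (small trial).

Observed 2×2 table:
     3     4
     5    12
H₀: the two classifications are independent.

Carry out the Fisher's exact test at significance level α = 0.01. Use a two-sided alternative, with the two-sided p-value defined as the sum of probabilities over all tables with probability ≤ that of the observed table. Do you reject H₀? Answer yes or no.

reject H₀: no

Margins: r₁=7, r₂=17, c₁=8, c₂=16, n=24
p_obs = C(7,3)·C(17,5)/C(24,8); sum pmf over tables with pmf ≤ p_obs
p-value (two-sided) = 0.64663
At α=0.01: p ≥ α → fail to reject H₀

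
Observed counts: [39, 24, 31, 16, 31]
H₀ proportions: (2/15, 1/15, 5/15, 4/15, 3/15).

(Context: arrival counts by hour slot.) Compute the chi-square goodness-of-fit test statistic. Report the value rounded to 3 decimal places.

test statistic = 62.514

n = 141; E_i = n·p_i = [18.80, 9.40, 47.00, 37.60, 28.20]
χ² = (39−18.80)²/18.80 + (24−9.40)²/9.40 + (31−47.00)²/47.00 + (16−37.60)²/37.60 + (31−28.20)²/28.20 = 62.5142
df = 4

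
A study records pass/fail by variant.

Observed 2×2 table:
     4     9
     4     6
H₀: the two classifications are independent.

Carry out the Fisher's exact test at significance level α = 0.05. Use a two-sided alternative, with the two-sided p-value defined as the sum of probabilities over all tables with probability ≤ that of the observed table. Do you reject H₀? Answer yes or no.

reject H₀: no

Margins: r₁=13, r₂=10, c₁=8, c₂=15, n=23
p_obs = C(13,4)·C(10,4)/C(23,8); sum pmf over tables with pmf ≤ p_obs
p-value (two-sided) = 0.68502
At α=0.05: p ≥ α → fail to reject H₀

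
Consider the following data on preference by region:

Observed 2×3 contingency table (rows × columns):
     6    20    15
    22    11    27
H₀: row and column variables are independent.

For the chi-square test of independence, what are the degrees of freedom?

degrees of freedom = 2

df = (r−1)(c−1) = (2−1)·(3−1) = 2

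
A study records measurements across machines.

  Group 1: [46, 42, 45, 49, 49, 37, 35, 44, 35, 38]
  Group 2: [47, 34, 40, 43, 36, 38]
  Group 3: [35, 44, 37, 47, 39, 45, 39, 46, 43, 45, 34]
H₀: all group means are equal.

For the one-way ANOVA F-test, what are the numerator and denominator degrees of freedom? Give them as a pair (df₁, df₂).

k = 3 groups, N = 27 total
df = (k−1, N−k) = (3−1, 27−3) = (2, 24)

degrees of freedom = [2, 24]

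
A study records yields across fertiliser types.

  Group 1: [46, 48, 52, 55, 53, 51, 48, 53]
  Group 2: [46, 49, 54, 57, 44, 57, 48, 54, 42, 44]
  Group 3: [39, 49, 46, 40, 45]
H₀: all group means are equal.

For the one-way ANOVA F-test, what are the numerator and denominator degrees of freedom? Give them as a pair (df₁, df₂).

k = 3 groups, N = 23 total
df = (k−1, N−k) = (3−1, 23−3) = (2, 20)

degrees of freedom = [2, 20]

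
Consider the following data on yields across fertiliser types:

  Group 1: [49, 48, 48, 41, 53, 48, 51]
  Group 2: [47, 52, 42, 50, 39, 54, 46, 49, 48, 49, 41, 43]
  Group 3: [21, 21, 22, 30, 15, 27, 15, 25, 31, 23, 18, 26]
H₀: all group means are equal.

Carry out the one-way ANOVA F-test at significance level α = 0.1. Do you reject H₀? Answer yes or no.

Group means [48.29, 46.67, 22.83], grand mean 37.806
SSB = Σnᵢ(x̄ᵢ−x̄)² = 4401.077; SSW = ΣΣ(x−x̄ᵢ)² = 619.762
MSB = 4401.077/2 = 2200.5384; MSW = 619.762/28 = 22.1344
F = MSB/MSW = 99.4173
df = (2, 28)
p-value (upper-tail) = 0.00000
At α=0.1: p < α → reject H₀

reject H₀: yes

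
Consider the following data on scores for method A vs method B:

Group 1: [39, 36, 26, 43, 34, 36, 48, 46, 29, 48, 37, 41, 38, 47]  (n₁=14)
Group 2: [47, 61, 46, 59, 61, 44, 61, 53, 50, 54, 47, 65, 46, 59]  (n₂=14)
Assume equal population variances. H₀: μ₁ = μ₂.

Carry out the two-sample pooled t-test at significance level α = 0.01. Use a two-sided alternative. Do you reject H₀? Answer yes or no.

reject H₀: yes

x̄₁=39.143, s₁=6.860, n₁=14
x̄₂=53.786, s₂=7.127, n₂=14
s_p² = [13·6.860² + 13·7.127²]/26 = 48.9258
SE = √(s_p²·(1/14+1/14)) = 2.6437
t = (39.143−53.786)/2.6437 = -5.5387
df = 26
p-value (two-sided) = 0.00001
At α=0.01: p < α → reject H₀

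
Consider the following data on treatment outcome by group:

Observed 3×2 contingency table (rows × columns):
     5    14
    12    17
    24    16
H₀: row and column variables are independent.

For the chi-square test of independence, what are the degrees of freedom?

degrees of freedom = 2

df = (r−1)(c−1) = (3−1)·(2−1) = 2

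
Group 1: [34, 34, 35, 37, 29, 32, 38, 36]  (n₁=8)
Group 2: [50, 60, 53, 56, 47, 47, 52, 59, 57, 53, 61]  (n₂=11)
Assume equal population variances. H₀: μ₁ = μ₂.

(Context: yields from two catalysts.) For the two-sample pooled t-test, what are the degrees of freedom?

degrees of freedom = 17

df = n₁ + n₂ − 2 = 8 + 11 − 2 = 17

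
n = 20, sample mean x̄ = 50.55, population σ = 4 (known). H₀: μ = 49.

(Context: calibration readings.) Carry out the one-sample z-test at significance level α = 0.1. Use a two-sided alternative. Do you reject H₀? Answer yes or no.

reject H₀: yes

SE = σ/√n = 4/√20 = 0.8944
z = (x̄−μ₀)/SE = (50.55−49)/0.8944 = 1.7330
p-value (two-sided) = 0.08310
At α=0.1: p < α → reject H₀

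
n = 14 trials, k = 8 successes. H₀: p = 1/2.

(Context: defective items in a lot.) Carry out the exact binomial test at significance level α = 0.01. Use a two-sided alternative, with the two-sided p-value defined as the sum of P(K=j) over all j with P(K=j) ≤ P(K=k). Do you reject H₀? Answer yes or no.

reject H₀: no

Exact binomial: n=14, k=8, p₀=1/2=0.5000
P(X=j) = C(n,j)·p₀^j·(1−p₀)^(n−j); p = Σ P(X=j) over j with P(X=j) ≤ P(X=8)
p-value (two-sided) = 0.79053
At α=0.01: p ≥ α → fail to reject H₀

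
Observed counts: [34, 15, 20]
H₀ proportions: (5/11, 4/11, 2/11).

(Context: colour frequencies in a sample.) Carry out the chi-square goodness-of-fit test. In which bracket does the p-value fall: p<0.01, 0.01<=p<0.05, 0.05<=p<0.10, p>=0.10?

n = 69; E_i = n·p_i = [31.36, 25.09, 12.55]
χ² = (34−31.36)²/31.36 + (15−25.09)²/25.09 + (20−12.55)²/12.55 = 8.7094
df = 2
p-value (upper-tail) = 0.01285
→ bracket: 0.01<=p<0.05

p-value bracket: 0.01<=p<0.05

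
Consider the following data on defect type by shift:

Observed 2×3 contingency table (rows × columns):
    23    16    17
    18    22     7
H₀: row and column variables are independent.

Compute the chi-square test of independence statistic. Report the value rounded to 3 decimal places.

Row totals [56, 47], col totals [41, 38, 24], n=103
χ² = (23−22.29)²/22.29 + (16−20.66)²/20.66 + (17−13.05)²/13.05 + (18−18.71)²/18.71 + (22−17.34)²/17.34 + (7−10.95)²/10.95 = 4.9754
df = 2

test statistic = 4.975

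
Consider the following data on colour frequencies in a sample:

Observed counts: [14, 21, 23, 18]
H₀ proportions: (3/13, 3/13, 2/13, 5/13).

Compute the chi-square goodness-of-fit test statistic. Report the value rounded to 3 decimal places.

test statistic = 16.648

n = 76; E_i = n·p_i = [17.54, 17.54, 11.69, 29.23]
χ² = (14−17.54)²/17.54 + (21−17.54)²/17.54 + (23−11.69)²/11.69 + (18−29.23)²/29.23 = 16.6478
df = 3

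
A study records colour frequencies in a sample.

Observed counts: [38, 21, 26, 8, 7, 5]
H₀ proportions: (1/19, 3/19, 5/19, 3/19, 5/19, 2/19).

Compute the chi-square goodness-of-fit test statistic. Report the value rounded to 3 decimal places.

test statistic = 215.256

n = 105; E_i = n·p_i = [5.53, 16.58, 27.63, 16.58, 27.63, 11.05]
χ² = (38−5.53)²/5.53 + (21−16.58)²/16.58 + (26−27.63)²/27.63 + (8−16.58)²/16.58 + (7−27.63)²/27.63 + (5−11.05)²/11.05 = 215.2556
df = 5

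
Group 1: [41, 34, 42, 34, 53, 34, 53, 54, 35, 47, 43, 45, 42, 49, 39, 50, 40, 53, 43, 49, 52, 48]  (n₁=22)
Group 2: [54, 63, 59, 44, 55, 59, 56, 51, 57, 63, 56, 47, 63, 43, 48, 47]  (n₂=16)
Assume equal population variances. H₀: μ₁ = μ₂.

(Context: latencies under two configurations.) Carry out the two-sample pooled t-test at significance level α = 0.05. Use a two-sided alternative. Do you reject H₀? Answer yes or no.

reject H₀: yes

x̄₁=44.545, s₁=6.738, n₁=22
x̄₂=54.062, s₂=6.708, n₂=16
s_p² = [21·6.738² + 15·6.708²]/36 = 45.2331
SE = √(s_p²·(1/22+1/16)) = 2.2098
t = (44.545−54.062)/2.2098 = -4.3068
df = 36
p-value (two-sided) = 0.00012
At α=0.05: p < α → reject H₀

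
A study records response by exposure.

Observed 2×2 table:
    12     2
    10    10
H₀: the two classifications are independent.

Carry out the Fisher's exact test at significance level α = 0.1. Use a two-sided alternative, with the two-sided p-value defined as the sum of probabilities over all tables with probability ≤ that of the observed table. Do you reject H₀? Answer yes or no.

Margins: r₁=14, r₂=20, c₁=22, c₂=12, n=34
p_obs = C(14,12)·C(20,10)/C(34,22); sum pmf over tables with pmf ≤ p_obs
p-value (two-sided) = 0.06623
At α=0.1: p < α → reject H₀

reject H₀: yes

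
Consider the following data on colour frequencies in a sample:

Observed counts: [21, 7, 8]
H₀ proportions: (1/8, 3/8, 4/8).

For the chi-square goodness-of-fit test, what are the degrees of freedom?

degrees of freedom = 2

df = k − 1 = 3 − 1 = 2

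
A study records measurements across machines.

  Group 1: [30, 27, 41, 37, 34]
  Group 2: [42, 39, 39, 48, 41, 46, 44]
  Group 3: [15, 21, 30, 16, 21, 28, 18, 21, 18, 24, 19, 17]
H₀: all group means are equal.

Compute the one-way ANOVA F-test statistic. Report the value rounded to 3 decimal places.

Group means [33.80, 42.71, 20.67], grand mean 29.833
SSB = Σnᵢ(x̄ᵢ−x̄)² = 2248.438; SSW = ΣΣ(x−x̄ᵢ)² = 430.895
MSB = 2248.438/2 = 1124.2190; MSW = 430.895/21 = 20.5188
F = MSB/MSW = 54.7897
df = (2, 21)

test statistic = 54.790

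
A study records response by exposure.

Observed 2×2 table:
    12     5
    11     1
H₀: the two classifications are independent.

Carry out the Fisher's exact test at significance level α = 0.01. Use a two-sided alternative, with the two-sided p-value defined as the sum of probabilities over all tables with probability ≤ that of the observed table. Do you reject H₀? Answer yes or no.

reject H₀: no

Margins: r₁=17, r₂=12, c₁=23, c₂=6, n=29
p_obs = C(17,12)·C(12,11)/C(29,23); sum pmf over tables with pmf ≤ p_obs
p-value (two-sided) = 0.35439
At α=0.01: p ≥ α → fail to reject H₀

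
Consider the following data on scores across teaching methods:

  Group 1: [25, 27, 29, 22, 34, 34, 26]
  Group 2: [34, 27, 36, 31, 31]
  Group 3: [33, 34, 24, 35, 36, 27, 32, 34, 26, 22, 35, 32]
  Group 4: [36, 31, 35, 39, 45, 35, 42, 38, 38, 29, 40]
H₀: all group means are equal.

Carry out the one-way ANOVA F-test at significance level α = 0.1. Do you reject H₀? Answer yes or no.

Group means [28.14, 31.80, 30.83, 37.09], grand mean 32.400
SSB = Σnᵢ(x̄ᵢ−x̄)² = 400.167; SSW = ΣΣ(x−x̄ᵢ)² = 634.233
MSB = 400.167/3 = 133.3890; MSW = 634.233/31 = 20.4591
F = MSB/MSW = 6.5198
df = (3, 31)
p-value (upper-tail) = 0.00151
At α=0.1: p < α → reject H₀

reject H₀: yes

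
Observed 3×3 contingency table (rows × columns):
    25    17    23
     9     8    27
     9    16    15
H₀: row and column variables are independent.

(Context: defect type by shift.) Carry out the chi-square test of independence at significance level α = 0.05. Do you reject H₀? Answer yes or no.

reject H₀: yes

Row totals [65, 44, 40], col totals [43, 41, 65], n=149
χ² = (25−18.76)²/18.76 + (17−17.89)²/17.89 + (23−28.36)²/28.36 + (9−12.70)²/12.70 + (8−12.11)²/12.11 + (27−19.19)²/19.19 + (9−11.54)²/11.54 + (16−11.01)²/11.01 + (15−17.45)²/17.45 = 11.9463
df = 4
p-value (upper-tail) = 0.01776
At α=0.05: p < α → reject H₀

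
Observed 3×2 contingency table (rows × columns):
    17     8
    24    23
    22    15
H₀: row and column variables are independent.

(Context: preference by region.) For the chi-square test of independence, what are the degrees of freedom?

degrees of freedom = 2

df = (r−1)(c−1) = (3−1)·(2−1) = 2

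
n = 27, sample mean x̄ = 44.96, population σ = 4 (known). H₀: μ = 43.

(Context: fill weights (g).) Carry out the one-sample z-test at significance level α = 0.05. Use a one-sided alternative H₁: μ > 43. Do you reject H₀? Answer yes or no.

reject H₀: yes

SE = σ/√n = 4/√27 = 0.7698
z = (x̄−μ₀)/SE = (44.96−43)/0.7698 = 2.5461
p-value (one-sided, H₁ greater) = 0.00545
At α=0.05: p < α → reject H₀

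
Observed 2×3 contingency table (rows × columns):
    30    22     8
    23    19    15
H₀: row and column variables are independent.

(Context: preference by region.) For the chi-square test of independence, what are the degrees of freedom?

df = (r−1)(c−1) = (2−1)·(3−1) = 2

degrees of freedom = 2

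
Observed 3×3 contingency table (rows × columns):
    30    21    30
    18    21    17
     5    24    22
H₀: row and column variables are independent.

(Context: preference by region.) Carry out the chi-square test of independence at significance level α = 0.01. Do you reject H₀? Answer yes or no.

Row totals [81, 56, 51], col totals [53, 66, 69], n=188
χ² = (30−22.84)²/22.84 + (21−28.44)²/28.44 + (30−29.73)²/29.73 + (18−15.79)²/15.79 + (21−19.66)²/19.66 + (17−20.55)²/20.55 + (5−14.38)²/14.38 + (24−17.90)²/17.90 + (22−18.72)²/18.72 = 13.9783
df = 4
p-value (upper-tail) = 0.00736
At α=0.01: p < α → reject H₀

reject H₀: yes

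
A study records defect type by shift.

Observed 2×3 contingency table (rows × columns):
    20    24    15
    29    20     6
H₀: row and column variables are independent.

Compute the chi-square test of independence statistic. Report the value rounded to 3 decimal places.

test statistic = 5.741

Row totals [59, 55], col totals [49, 44, 21], n=114
χ² = (20−25.36)²/25.36 + (24−22.77)²/22.77 + (15−10.87)²/10.87 + (29−23.64)²/23.64 + (20−21.23)²/21.23 + (6−10.13)²/10.13 = 5.7406
df = 2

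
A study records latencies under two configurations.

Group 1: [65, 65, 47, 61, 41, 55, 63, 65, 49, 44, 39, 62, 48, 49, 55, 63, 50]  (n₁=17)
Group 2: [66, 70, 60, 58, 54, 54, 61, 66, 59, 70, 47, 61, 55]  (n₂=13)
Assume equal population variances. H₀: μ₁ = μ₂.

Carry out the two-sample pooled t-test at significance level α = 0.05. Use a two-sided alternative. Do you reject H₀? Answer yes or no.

x̄₁=54.176, s₁=8.960, n₁=17
x̄₂=60.077, s₂=6.739, n₂=13
s_p² = [16·8.960² + 12·6.739²]/28 = 65.3355
SE = √(s_p²·(1/17+1/13)) = 2.9781
t = (54.176−60.077)/2.9781 = -1.9813
df = 28
p-value (two-sided) = 0.05746
At α=0.05: p ≥ α → fail to reject H₀

reject H₀: no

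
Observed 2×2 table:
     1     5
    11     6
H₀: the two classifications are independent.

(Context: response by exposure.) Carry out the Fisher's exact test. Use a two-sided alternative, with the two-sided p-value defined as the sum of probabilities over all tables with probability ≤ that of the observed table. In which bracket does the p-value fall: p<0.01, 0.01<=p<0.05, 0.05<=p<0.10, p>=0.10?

Margins: r₁=6, r₂=17, c₁=12, c₂=11, n=23
p_obs = C(6,1)·C(17,11)/C(23,12); sum pmf over tables with pmf ≤ p_obs
p-value (two-sided) = 0.06865
→ bracket: 0.05<=p<0.10

p-value bracket: 0.05<=p<0.10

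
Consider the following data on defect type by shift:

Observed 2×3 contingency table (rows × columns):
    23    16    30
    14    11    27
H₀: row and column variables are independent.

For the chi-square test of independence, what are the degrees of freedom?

df = (r−1)(c−1) = (2−1)·(3−1) = 2

degrees of freedom = 2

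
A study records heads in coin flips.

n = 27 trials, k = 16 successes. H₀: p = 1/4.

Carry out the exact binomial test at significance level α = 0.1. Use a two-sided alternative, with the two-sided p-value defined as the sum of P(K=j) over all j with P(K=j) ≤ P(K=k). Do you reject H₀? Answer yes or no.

Exact binomial: n=27, k=16, p₀=1/4=0.2500
P(X=j) = C(n,j)·p₀^j·(1−p₀)^(n−j); p = Σ P(X=j) over j with P(X=j) ≤ P(X=16)
p-value (two-sided) = 0.00016
At α=0.1: p < α → reject H₀

reject H₀: yes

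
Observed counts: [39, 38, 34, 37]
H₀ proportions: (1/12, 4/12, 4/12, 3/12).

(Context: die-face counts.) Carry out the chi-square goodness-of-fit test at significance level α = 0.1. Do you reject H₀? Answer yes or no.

reject H₀: yes

n = 148; E_i = n·p_i = [12.33, 49.33, 49.33, 37.00]
χ² = (39−12.33)²/12.33 + (38−49.33)²/49.33 + (34−49.33)²/49.33 + (37−37.00)²/37.00 = 65.0270
df = 3
p-value (upper-tail) = 0.00000
At α=0.1: p < α → reject H₀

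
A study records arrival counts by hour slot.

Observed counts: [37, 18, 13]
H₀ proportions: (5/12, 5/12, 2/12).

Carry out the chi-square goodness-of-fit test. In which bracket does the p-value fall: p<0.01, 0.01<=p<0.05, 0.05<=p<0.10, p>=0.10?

n = 68; E_i = n·p_i = [28.33, 28.33, 11.33]
χ² = (37−28.33)²/28.33 + (18−28.33)²/28.33 + (13−11.33)²/11.33 = 6.6647
df = 2
p-value (upper-tail) = 0.03571
→ bracket: 0.01<=p<0.05

p-value bracket: 0.01<=p<0.05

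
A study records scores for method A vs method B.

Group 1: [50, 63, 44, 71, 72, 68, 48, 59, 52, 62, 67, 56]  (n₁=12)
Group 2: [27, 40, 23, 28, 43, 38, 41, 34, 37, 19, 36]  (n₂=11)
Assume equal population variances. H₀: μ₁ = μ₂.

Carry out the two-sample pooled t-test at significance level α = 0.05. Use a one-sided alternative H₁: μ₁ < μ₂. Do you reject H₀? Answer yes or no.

x̄₁=59.333, s₁=9.374, n₁=12
x̄₂=33.273, s₂=7.875, n₂=11
s_p² = [11·9.374² + 10·7.875²]/21 = 75.5642
SE = √(s_p²·(1/12+1/11)) = 3.6286
t = (59.333−33.273)/3.6286 = 7.1821
df = 21
p-value (one-sided, H₁ less) = 1.00000
At α=0.05: p ≥ α → fail to reject H₀

reject H₀: no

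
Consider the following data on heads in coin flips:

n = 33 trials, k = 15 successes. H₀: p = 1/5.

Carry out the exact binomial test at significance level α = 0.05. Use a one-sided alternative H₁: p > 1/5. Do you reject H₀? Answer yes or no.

reject H₀: yes

Exact binomial: n=33, k=15, p₀=1/5=0.2000
P(X≥15) from Σ C(n,i)·p₀^i·(1−p₀)^(n−i)
p-value (one-sided, H₁ greater) = 0.00084
At α=0.05: p < α → reject H₀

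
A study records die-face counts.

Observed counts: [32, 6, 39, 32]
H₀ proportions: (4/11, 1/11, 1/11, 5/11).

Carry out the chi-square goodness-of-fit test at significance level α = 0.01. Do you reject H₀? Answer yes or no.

reject H₀: yes

n = 109; E_i = n·p_i = [39.64, 9.91, 9.91, 49.55]
χ² = (32−39.64)²/39.64 + (6−9.91)²/9.91 + (39−9.91)²/9.91 + (32−49.55)²/49.55 = 94.6312
df = 3
p-value (upper-tail) = 0.00000
At α=0.01: p < α → reject H₀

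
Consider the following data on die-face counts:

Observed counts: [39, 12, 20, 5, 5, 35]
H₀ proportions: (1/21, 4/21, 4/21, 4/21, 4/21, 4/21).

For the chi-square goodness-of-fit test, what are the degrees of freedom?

df = k − 1 = 6 − 1 = 5

degrees of freedom = 5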